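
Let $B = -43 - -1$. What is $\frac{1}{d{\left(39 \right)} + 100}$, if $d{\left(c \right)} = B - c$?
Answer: $\frac{1}{19} \approx 0.052632$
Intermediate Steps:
$B = -42$ ($B = -43 + 1 = -42$)
$d{\left(c \right)} = -42 - c$
$\frac{1}{d{\left(39 \right)} + 100} = \frac{1}{\left(-42 - 39\right) + 100} = \frac{1}{-81 + 100} = \frac{1}{19}$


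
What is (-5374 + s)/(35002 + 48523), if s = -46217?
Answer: -51591/83525 ≈ -0.61767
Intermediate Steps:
(-5374 + s)/(35002 + 48523) = (-5374 - 46217)/(35002 + 48523) = -51591/83525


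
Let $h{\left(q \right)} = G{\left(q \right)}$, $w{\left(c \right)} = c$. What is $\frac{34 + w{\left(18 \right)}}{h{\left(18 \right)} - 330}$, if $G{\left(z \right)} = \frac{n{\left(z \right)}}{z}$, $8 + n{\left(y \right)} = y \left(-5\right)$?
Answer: $- \frac{468}{3019} \approx -0.15502$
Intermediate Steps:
$n{\left(y \right)} = -8 - 5 y$ ($n{\left(y \right)} = -8 + y \left(-5\right) = -8 - 5 y$)
$G{\left(z \right)} = \frac{-8 - 5 z}{z}$
$h{\left(q \right)} = -5 - \frac{8}{q}$
$\frac{34 + w{\left(18 \right)}}{h{\left(18 \right)} - 330} = \frac{34 + 18}{\left(-5 - \frac{8}{18}\right) - 330} = \frac{52}{\left(-5 - \frac{4}{9}\right) - 330} = \frac{52}{- \frac{49}{9} - 330} = \frac{52}{- \frac{3019}{9}} = 52 \left(- \frac{9}{3019}\right) = - \frac{468}{3019}$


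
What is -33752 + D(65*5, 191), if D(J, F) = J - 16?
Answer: -33443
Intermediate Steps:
D(J, F) = -16 + J
-33752 + D(65*5, 191) = -33752 + (-16 + 65*5) = -33752 + (-16 + 325) = -33752 + 309 = -33443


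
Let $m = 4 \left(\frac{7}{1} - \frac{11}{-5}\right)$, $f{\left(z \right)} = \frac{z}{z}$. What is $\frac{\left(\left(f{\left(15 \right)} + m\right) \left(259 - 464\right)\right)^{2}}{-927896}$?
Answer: $- \frac{60047001}{927896} \approx -64.713$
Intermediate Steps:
$f{\left(z \right)} = 1$
$m = \frac{184}{5}$ ($m = 4 \left(7 \cdot 1 - - \frac{11}{5}\right) = 4 \left(7 + \frac{11}{5}\right) = 4 \cdot \frac{46}{5} = \frac{184}{5} \approx 36.8$)
$\frac{\left(\left(f{\left(15 \right)} + m\right) \left(259 - 464\right)\right)^{2}}{-927896} = \frac{\left(\left(1 + \frac{184}{5}\right) \left(259 - 464\right)\right)^{2}}{-927896} = \left(\frac{189}{5} \left(-205\right)\right)^{2} \left(- \frac{1}{927896}\right) = \left(-7749\right)^{2} \left(- \frac{1}{927896}\right) = 60047001 \left(- \frac{1}{927896}\right) = - \frac{60047001}{927896}$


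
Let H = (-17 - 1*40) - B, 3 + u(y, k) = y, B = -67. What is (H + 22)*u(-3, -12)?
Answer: -192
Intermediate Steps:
u(y, k) = -3 + y
H = 10 (H = (-17 - 1*40) - 1*(-67) = (-17 - 40) + 67 = -57 + 67 = 10)
(H + 22)*u(-3, -12) = (10 + 22)*(-3 - 3) = 32*(-6) = -192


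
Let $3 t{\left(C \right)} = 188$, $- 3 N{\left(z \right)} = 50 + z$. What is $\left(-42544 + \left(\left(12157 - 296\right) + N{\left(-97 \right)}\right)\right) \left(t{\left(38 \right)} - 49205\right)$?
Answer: $\frac{13563578854}{9} \approx 1.5071 \cdot 10^{9}$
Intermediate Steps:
$N{\left(z \right)} = - \frac{50}{3} - \frac{z}{3}$ ($N{\left(z \right)} = - \frac{50 + z}{3} = - \frac{50}{3} - \frac{z}{3}$)
$t{\left(C \right)} = \frac{188}{3}$ ($t{\left(C \right)} = \frac{1}{3} \cdot 188 = \frac{188}{3}$)
$\left(-42544 + \left(\left(12157 - 296\right) + N{\left(-97 \right)}\right)\right) \left(t{\left(38 \right)} - 49205\right) = \left(-42544 + \left(\left(12157 - 296\right) - - \frac{47}{3}\right)\right) \left(\frac{188}{3} - 49205\right) = \left(-42544 + \left(11861 + \left(- \frac{50}{3} + \frac{97}{3}\right)\right)\right) \left(- \frac{147427}{3}\right) = \left(-42544 + \left(11861 + \frac{47}{3}\right)\right) \left(- \frac{147427}{3}\right) = \left(-42544 + \frac{35630}{3}\right) \left(- \frac{147427}{3}\right) = \left(- \frac{92002}{3}\right) \left(- \frac{147427}{3}\right) = \frac{13563578854}{9}$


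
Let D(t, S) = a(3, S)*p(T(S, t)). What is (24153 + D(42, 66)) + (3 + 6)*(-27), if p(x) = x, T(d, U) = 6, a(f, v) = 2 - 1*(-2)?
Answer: 23934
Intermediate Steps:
a(f, v) = 4 (a(f, v) = 2 + 2 = 4)
D(t, S) = 24 (D(t, S) = 4*6 = 24)
(24153 + D(42, 66)) + (3 + 6)*(-27) = (24153 + 24) + (3 + 6)*(-27) = 24177 + 9*(-27) = 24177 - 243 = 23934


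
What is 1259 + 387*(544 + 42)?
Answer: 228041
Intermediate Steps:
1259 + 387*(544 + 42) = 1259 + 387*586 = 1259 + 226782 = 228041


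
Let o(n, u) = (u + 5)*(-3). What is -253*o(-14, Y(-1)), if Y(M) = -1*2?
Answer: 2277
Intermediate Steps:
Y(M) = -2
o(n, u) = -15 - 3*u (o(n, u) = (5 + u)*(-3) = -15 - 3*u)
-253*o(-14, Y(-1)) = -253*(-15 - 3*(-2)) = -253*(-15 + 6) = -253*(-9) = 2277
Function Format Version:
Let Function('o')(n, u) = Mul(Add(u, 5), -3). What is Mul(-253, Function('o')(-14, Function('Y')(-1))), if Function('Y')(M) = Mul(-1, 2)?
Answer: 2277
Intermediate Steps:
Function('Y')(M) = -2
Function('o')(n, u) = Add(-15, Mul(-3, u)) (Function('o')(n, u) = Mul(Add(5, u), -3) = Add(-15, Mul(-3, u)))
Mul(-253, Function('o')(-14, Function('Y')(-1))) = Mul(-253, Add(-15, Mul(-3, -2))) = Mul(-253, Add(-15, 6)) = Mul(-253, -9) = 2277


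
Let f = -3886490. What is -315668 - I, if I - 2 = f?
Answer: 3570820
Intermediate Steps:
I = -3886488 (I = 2 - 3886490 = -3886488)
-315668 - I = -315668 - 1*(-3886488) = -315668 + 3886488 = 3570820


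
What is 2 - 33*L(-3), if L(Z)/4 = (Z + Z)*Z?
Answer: -2374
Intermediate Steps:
L(Z) = 8*Z² (L(Z) = 4*((Z + Z)*Z) = 4*((2*Z)*Z) = 4*(2*Z²) = 8*Z²)
2 - 33*L(-3) = 2 - 264*(-3)² = 2 - 264*9 = 2 - 33*72 = 2 - 2376 = -2374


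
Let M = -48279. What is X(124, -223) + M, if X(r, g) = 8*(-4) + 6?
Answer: -48305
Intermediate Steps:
X(r, g) = -26 (X(r, g) = -32 + 6 = -26)
X(124, -223) + M = -26 - 48279 = -48305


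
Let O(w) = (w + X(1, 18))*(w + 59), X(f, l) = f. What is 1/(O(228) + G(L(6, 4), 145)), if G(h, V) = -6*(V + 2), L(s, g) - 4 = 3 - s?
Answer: 1/64841 ≈ 1.5422e-5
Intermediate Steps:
L(s, g) = 7 - s (L(s, g) = 4 + (3 - s) = 7 - s)
G(h, V) = -12 - 6*V (G(h, V) = -6*(2 + V) = -12 - 6*V)
O(w) = (1 + w)*(59 + w) (O(w) = (w + 1)*(w + 59) = (1 + w)*(59 + w))
1/(O(228) + G(L(6, 4), 145)) = 1/((59 + 228**2 + 60*228) + (-12 - 6*145)) = 1/((59 + 51984 + 13680) + (-12 - 870)) = 1/(65723 - 882) = 1/64841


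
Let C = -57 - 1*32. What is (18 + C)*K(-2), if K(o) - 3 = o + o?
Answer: 71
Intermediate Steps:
C = -89 (C = -57 - 32 = -89)
K(o) = 3 + 2*o (K(o) = 3 + (o + o) = 3 + 2*o)
(18 + C)*K(-2) = (18 - 89)*(3 + 2*(-2)) = -71*(3 - 4) = -71*(-1) = 71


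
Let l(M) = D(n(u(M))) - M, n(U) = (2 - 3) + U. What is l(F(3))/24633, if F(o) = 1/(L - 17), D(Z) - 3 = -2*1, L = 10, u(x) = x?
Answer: 8/172431 ≈ 4.6395e-5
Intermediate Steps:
n(U) = -1 + U
D(Z) = 1 (D(Z) = 3 - 2*1 = 3 - 2 = 1)
F(o) = -1/7 (F(o) = 1/(10 - 17) = 1/(-7) = -1/7)
l(M) = 1 - M
l(F(3))/24633 = (1 - 1*(-1/7))/24633 = (1 + 1/7)*(1/24633) = (8/7)*(1/24633) = 8/172431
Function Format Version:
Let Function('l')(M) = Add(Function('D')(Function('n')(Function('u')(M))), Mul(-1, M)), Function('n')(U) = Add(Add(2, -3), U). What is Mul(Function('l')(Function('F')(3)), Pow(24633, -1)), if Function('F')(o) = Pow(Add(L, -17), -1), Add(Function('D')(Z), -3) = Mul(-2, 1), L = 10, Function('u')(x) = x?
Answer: Rational(8, 172431) ≈ 4.6395e-5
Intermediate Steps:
Function('n')(U) = Add(-1, U)
Function('D')(Z) = 1 (Function('D')(Z) = Add(3, Mul(-2, 1)) = Add(3, -2) = 1)
Function('F')(o) = Rational(-1, 7) (Function('F')(o) = Pow(Add(10, -17), -1) = Pow(-7, -1) = Rational(-1, 7))
Function('l')(M) = Add(1, Mul(-1, M))
Mul(Function('l')(Function('F')(3)), Pow(24633, -1)) = Mul(Add(1, Mul(-1, Rational(-1, 7))), Pow(24633, -1)) = Mul(Add(1, Rational(1, 7)), Rational(1, 24633)) = Mul(Rational(8, 7), Rational(1, 24633)) = Rational(8, 172431)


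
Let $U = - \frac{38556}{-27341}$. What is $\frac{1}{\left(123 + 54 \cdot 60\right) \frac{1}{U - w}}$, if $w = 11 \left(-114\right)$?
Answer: $\frac{11441390}{30649261} \approx 0.3733$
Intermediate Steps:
$w = -1254$
$U = \frac{38556}{27341}$ ($U = \left(-38556\right) \left(- \frac{1}{27341}\right) = \frac{38556}{27341} \approx 1.4102$)
$\frac{1}{\left(123 + 54 \cdot 60\right) \frac{1}{U - w}} = \frac{1}{\left(123 + 54 \cdot 60\right) \frac{1}{\frac{38556}{27341} - -1254}} = \frac{1}{\left(123 + 3240\right) \frac{1}{\frac{38556}{27341} + 1254}} = \frac{1}{3363 \frac{1}{\frac{34324170}{27341}}} = \frac{1}{3363 \cdot \frac{27341}{34324170}} = \frac{1}{\frac{30649261}{11441390}} = \frac{11441390}{30649261}$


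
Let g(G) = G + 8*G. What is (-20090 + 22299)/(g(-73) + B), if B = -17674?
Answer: -2209/18331 ≈ -0.12051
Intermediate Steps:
g(G) = 9*G
(-20090 + 22299)/(g(-73) + B) = (-20090 + 22299)/(9*(-73) - 17674) = 2209/(-657 - 17674) = 2209/(-18331) = 2209*(-1/18331) = -2209/18331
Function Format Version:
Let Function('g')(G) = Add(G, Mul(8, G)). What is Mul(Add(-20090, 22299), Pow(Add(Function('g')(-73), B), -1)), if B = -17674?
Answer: Rational(-2209, 18331) ≈ -0.12051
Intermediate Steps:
Function('g')(G) = Mul(9, G)
Mul(Add(-20090, 22299), Pow(Add(Function('g')(-73), B), -1)) = Mul(Add(-20090, 22299), Pow(Add(Mul(9, -73), -17674), -1)) = Mul(2209, Pow(Add(-657, -17674), -1)) = Mul(2209, Pow(-18331, -1)) = Mul(2209, Rational(-1, 18331)) = Rational(-2209, 18331)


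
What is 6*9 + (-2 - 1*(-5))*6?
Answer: 72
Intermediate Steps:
6*9 + (-2 - 1*(-5))*6 = 54 + (-2 + 5)*6 = 54 + 3*6 = 54 + 18 = 72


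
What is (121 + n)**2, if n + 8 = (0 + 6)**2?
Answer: 22201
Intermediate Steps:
n = 28 (n = -8 + (0 + 6)**2 = -8 + 6**2 = -8 + 36 = 28)
(121 + n)**2 = (121 + 28)**2 = 149**2 = 22201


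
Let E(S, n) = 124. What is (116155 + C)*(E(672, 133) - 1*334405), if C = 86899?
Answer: -67877094174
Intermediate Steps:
(116155 + C)*(E(672, 133) - 1*334405) = (116155 + 86899)*(124 - 1*334405) = 203054*(124 - 334405) = 203054*(-334281) = -67877094174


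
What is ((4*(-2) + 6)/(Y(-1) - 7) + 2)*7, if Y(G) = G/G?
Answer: 49/3 ≈ 16.333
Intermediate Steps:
Y(G) = 1
((4*(-2) + 6)/(Y(-1) - 7) + 2)*7 = ((4*(-2) + 6)/(1 - 7) + 2)*7 = ((-8 + 6)/(-6) + 2)*7 = (-2*(-1/6) + 2)*7 = (1/3 + 2)*7 = (7/3)*7 = 49/3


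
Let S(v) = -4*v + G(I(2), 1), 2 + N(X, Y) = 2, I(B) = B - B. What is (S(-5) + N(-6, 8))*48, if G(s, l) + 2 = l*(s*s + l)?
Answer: 912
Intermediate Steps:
I(B) = 0
N(X, Y) = 0 (N(X, Y) = -2 + 2 = 0)
G(s, l) = -2 + l*(l + s²) (G(s, l) = -2 + l*(s*s + l) = -2 + l*(s² + l) = -2 + l*(l + s²))
S(v) = -1 - 4*v (S(v) = -4*v + (-2 + 1² + 1*0²) = -4*v + (-2 + 1 + 1*0) = -4*v + (-2 + 1 + 0) = -4*v - 1 = -1 - 4*v)
(S(-5) + N(-6, 8))*48 = ((-1 - 4*(-5)) + 0)*48 = ((-1 + 20) + 0)*48 = (19 + 0)*48 = 19*48 = 912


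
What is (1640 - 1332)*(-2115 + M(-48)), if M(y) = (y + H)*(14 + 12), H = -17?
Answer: -1171940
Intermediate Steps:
M(y) = -442 + 26*y (M(y) = (y - 17)*(14 + 12) = (-17 + y)*26 = -442 + 26*y)
(1640 - 1332)*(-2115 + M(-48)) = (1640 - 1332)*(-2115 + (-442 + 26*(-48))) = 308*(-2115 + (-442 - 1248)) = 308*(-2115 - 1690) = 308*(-3805) = -1171940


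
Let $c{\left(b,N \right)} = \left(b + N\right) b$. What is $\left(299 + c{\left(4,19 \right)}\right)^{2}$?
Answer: $152881$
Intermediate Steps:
$c{\left(b,N \right)} = b \left(N + b\right)$ ($c{\left(b,N \right)} = \left(N + b\right) b = b \left(N + b\right)$)
$\left(299 + c{\left(4,19 \right)}\right)^{2} = \left(299 + 4 \left(19 + 4\right)\right)^{2} = \left(299 + 4 \cdot 23\right)^{2} = \left(299 + 92\right)^{2} = 391^{2} = 152881$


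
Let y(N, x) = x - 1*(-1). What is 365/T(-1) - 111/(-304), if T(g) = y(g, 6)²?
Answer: 116399/14896 ≈ 7.8141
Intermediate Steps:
y(N, x) = 1 + x (y(N, x) = x + 1 = 1 + x)
T(g) = 49 (T(g) = (1 + 6)² = 7² = 49)
365/T(-1) - 111/(-304) = 365/49 - 111/(-304) = 365*(1/49) - 111*(-1/304) = 365/49 + 111/304 = 116399/14896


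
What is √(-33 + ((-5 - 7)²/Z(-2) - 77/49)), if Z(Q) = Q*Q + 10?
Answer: I*√1190/7 ≈ 4.9281*I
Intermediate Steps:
Z(Q) = 10 + Q² (Z(Q) = Q² + 10 = 10 + Q²)
√(-33 + ((-5 - 7)²/Z(-2) - 77/49)) = √(-33 + ((-5 - 7)²/(10 + (-2)²) - 77/49)) = √(-33 + ((-12)²/(10 + 4) - 77*1/49)) = √(-33 + (144/14 - 11/7)) = √(-33 + (144*(1/14) - 11/7)) = √(-33 + (72/7 - 11/7)) = √(-33 + 61/7) = √(-170/7) = I*√1190/7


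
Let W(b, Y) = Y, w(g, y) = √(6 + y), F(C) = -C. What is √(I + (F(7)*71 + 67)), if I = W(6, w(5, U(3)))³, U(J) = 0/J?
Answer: √(-430 + 6*√6) ≈ 20.379*I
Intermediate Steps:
U(J) = 0
I = 6*√6 (I = (√(6 + 0))³ = (√6)³ = 6*√6 ≈ 14.697)
√(I + (F(7)*71 + 67)) = √(6*√6 + (-1*7*71 + 67)) = √(6*√6 + (-7*71 + 67)) = √(6*√6 + (-497 + 67)) = √(6*√6 - 430) = √(-430 + 6*√6)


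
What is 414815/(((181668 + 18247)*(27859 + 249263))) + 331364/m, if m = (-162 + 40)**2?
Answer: 917892582704089/41229308573646 ≈ 22.263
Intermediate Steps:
m = 14884 (m = (-122)**2 = 14884)
414815/(((181668 + 18247)*(27859 + 249263))) + 331364/m = 414815/(((181668 + 18247)*(27859 + 249263))) + 331364/14884 = 414815/((199915*277122)) + 331364*(1/14884) = 414815/55400844630 + 82841/3721 = 414815*(1/55400844630) + 82841/3721 = 82963/11080168926 + 82841/3721 = 917892582704089/41229308573646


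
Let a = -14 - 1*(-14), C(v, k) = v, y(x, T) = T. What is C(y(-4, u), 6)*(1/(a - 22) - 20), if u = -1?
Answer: 441/22 ≈ 20.045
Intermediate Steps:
a = 0 (a = -14 + 14 = 0)
C(y(-4, u), 6)*(1/(a - 22) - 20) = -(1/(0 - 22) - 20) = -(1/(-22) - 20) = -(-1/22 - 20) = -1*(-441/22) = 441/22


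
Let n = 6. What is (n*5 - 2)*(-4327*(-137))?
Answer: 16598372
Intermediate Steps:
(n*5 - 2)*(-4327*(-137)) = (6*5 - 2)*(-4327*(-137)) = (30 - 2)*592799 = 28*592799 = 16598372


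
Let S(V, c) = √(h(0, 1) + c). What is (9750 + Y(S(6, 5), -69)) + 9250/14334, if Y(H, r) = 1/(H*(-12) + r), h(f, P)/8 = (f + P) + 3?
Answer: 4402676072/451521 - 4*√37/189 ≈ 9750.6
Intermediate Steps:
h(f, P) = 24 + 8*P + 8*f (h(f, P) = 8*((f + P) + 3) = 8*((P + f) + 3) = 8*(3 + P + f) = 24 + 8*P + 8*f)
S(V, c) = √(32 + c) (S(V, c) = √((24 + 8*1 + 8*0) + c) = √((24 + 8 + 0) + c) = √(32 + c))
Y(H, r) = 1/(r - 12*H) (Y(H, r) = 1/(-12*H + r) = 1/(r - 12*H))
(9750 + Y(S(6, 5), -69)) + 9250/14334 = (9750 + 1/(-69 - 12*√(32 + 5))) + 9250/14334 = (9750 + 1/(-69 - 12*√37)) + 9250*(1/14334) = (9750 + 1/(-69 - 12*√37)) + 4625/7167 = 69882875/7167 + 1/(-69 - 12*√37)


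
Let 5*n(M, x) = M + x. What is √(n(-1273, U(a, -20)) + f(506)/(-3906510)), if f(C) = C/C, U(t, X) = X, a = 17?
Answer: 17*I*√13655529945330/3906510 ≈ 16.081*I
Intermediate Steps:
f(C) = 1
n(M, x) = M/5 + x/5 (n(M, x) = (M + x)/5 = M/5 + x/5)
√(n(-1273, U(a, -20)) + f(506)/(-3906510)) = √(((⅕)*(-1273) + (⅕)*(-20)) + 1/(-3906510)) = √((-1273/5 - 4) + 1*(-1/3906510)) = √(-1293/5 - 1/3906510) = √(-1010223487/3906510) = 17*I*√13655529945330/3906510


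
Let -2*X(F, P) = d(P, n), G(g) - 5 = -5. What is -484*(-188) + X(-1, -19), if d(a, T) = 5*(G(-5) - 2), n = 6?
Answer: 90997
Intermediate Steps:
G(g) = 0 (G(g) = 5 - 5 = 0)
d(a, T) = -10 (d(a, T) = 5*(0 - 2) = 5*(-2) = -10)
X(F, P) = 5 (X(F, P) = -1/2*(-10) = 5)
-484*(-188) + X(-1, -19) = -484*(-188) + 5 = 90992 + 5 = 90997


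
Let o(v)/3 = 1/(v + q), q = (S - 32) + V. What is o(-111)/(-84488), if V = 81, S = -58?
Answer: 1/3379520 ≈ 2.9590e-7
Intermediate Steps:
q = -9 (q = (-58 - 32) + 81 = -90 + 81 = -9)
o(v) = 3/(-9 + v) (o(v) = 3/(v - 9) = 3/(-9 + v))
o(-111)/(-84488) = (3/(-9 - 111))/(-84488) = (3/(-120))*(-1/84488) = (3*(-1/120))*(-1/84488) = -1/40*(-1/84488) = 1/3379520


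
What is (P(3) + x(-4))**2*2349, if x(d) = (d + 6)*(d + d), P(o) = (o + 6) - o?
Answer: 234900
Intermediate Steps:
P(o) = 6 (P(o) = (6 + o) - o = 6)
x(d) = 2*d*(6 + d) (x(d) = (6 + d)*(2*d) = 2*d*(6 + d))
(P(3) + x(-4))**2*2349 = (6 + 2*(-4)*(6 - 4))**2*2349 = (6 + 2*(-4)*2)**2*2349 = (6 - 16)**2*2349 = (-10)**2*2349 = 100*2349 = 234900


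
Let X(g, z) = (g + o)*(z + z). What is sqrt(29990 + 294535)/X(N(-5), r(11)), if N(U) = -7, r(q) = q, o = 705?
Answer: 5*sqrt(12981)/15356 ≈ 0.037098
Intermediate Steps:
X(g, z) = 2*z*(705 + g) (X(g, z) = (g + 705)*(z + z) = (705 + g)*(2*z) = 2*z*(705 + g))
sqrt(29990 + 294535)/X(N(-5), r(11)) = sqrt(29990 + 294535)/((2*11*(705 - 7))) = sqrt(324525)/((2*11*698)) = (5*sqrt(12981))/15356 = (5*sqrt(12981))*(1/15356) = 5*sqrt(12981)/15356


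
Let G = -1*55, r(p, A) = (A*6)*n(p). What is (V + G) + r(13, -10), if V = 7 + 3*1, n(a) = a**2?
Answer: -10185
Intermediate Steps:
r(p, A) = 6*A*p**2 (r(p, A) = (A*6)*p**2 = (6*A)*p**2 = 6*A*p**2)
V = 10 (V = 7 + 3 = 10)
G = -55
(V + G) + r(13, -10) = (10 - 55) + 6*(-10)*13**2 = -45 + 6*(-10)*169 = -45 - 10140 = -10185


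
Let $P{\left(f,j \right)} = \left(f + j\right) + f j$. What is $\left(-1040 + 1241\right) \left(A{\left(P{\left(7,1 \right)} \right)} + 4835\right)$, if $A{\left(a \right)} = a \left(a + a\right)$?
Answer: $1062285$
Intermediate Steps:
$P{\left(f,j \right)} = f + j + f j$
$A{\left(a \right)} = 2 a^{2}$ ($A{\left(a \right)} = a 2 a = 2 a^{2}$)
$\left(-1040 + 1241\right) \left(A{\left(P{\left(7,1 \right)} \right)} + 4835\right) = \left(-1040 + 1241\right) \left(2 \left(7 + 1 + 7 \cdot 1\right)^{2} + 4835\right) = 201 \left(2 \left(7 + 1 + 7\right)^{2} + 4835\right) = 201 \left(2 \cdot 15^{2} + 4835\right) = 201 \left(2 \cdot 225 + 4835\right) = 201 \left(450 + 4835\right) = 201 \cdot 5285 = 1062285$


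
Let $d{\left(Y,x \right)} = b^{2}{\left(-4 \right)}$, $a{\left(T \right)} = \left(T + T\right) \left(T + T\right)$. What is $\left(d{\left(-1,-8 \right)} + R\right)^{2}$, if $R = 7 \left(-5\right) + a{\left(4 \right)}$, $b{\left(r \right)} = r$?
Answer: $2025$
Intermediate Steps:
$a{\left(T \right)} = 4 T^{2}$ ($a{\left(T \right)} = 2 T 2 T = 4 T^{2}$)
$d{\left(Y,x \right)} = 16$ ($d{\left(Y,x \right)} = \left(-4\right)^{2} = 16$)
$R = 29$ ($R = 7 \left(-5\right) + 4 \cdot 4^{2} = -35 + 4 \cdot 16 = -35 + 64 = 29$)
$\left(d{\left(-1,-8 \right)} + R\right)^{2} = \left(16 + 29\right)^{2} = 45^{2} = 2025$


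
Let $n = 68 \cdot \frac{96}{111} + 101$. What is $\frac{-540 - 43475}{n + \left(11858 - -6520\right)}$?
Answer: $- \frac{1628555}{685899} \approx -2.3743$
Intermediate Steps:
$n = \frac{5913}{37}$ ($n = 68 \cdot 96 \cdot \frac{1}{111} + 101 = 68 \cdot \frac{32}{37} + 101 = \frac{2176}{37} + 101 = \frac{5913}{37} \approx 159.81$)
$\frac{-540 - 43475}{n + \left(11858 - -6520\right)} = \frac{-540 - 43475}{\frac{5913}{37} + \left(11858 - -6520\right)} = - \frac{44015}{\frac{5913}{37} + \left(11858 + 6520\right)} = - \frac{44015}{\frac{5913}{37} + 18378} = - \frac{44015}{\frac{685899}{37}} = \left(-44015\right) \frac{37}{685899} = - \frac{1628555}{685899}$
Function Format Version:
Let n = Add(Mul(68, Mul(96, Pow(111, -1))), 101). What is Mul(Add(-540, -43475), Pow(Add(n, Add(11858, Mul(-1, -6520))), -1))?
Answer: Rational(-1628555, 685899) ≈ -2.3743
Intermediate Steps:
n = Rational(5913, 37) (n = Add(Mul(68, Mul(96, Rational(1, 111))), 101) = Add(Mul(68, Rational(32, 37)), 101) = Add(Rational(2176, 37), 101) = Rational(5913, 37) ≈ 159.81)
Mul(Add(-540, -43475), Pow(Add(n, Add(11858, Mul(-1, -6520))), -1)) = Mul(Add(-540, -43475), Pow(Add(Rational(5913, 37), Add(11858, Mul(-1, -6520))), -1)) = Mul(-44015, Pow(Add(Rational(5913, 37), Add(11858, 6520)), -1)) = Mul(-44015, Pow(Add(Rational(5913, 37), 18378), -1)) = Mul(-44015, Pow(Rational(685899, 37), -1)) = Mul(-44015, Rational(37, 685899)) = Rational(-1628555, 685899)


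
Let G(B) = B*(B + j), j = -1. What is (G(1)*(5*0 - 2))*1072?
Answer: 0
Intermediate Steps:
G(B) = B*(-1 + B) (G(B) = B*(B - 1) = B*(-1 + B))
(G(1)*(5*0 - 2))*1072 = ((1*(-1 + 1))*(5*0 - 2))*1072 = ((1*0)*(0 - 2))*1072 = (0*(-2))*1072 = 0*1072 = 0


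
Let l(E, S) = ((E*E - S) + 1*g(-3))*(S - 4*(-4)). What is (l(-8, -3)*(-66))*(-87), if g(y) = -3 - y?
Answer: 5001282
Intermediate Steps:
l(E, S) = (16 + S)*(E² - S) (l(E, S) = ((E*E - S) + 1*(-3 - 1*(-3)))*(S - 4*(-4)) = ((E² - S) + 1*(-3 + 3))*(S + 16) = ((E² - S) + 1*0)*(16 + S) = ((E² - S) + 0)*(16 + S) = (E² - S)*(16 + S) = (16 + S)*(E² - S))
(l(-8, -3)*(-66))*(-87) = ((-1*(-3)² - 16*(-3) + 16*(-8)² - 3*(-8)²)*(-66))*(-87) = ((-1*9 + 48 + 16*64 - 3*64)*(-66))*(-87) = ((-9 + 48 + 1024 - 192)*(-66))*(-87) = (871*(-66))*(-87) = -57486*(-87) = 5001282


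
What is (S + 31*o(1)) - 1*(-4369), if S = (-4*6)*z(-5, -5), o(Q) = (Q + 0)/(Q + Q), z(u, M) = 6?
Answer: 8481/2 ≈ 4240.5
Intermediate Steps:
o(Q) = ½ (o(Q) = Q/((2*Q)) = Q*(1/(2*Q)) = ½)
S = -144 (S = -4*6*6 = -24*6 = -144)
(S + 31*o(1)) - 1*(-4369) = (-144 + 31*(½)) - 1*(-4369) = (-144 + 31/2) + 4369 = -257/2 + 4369 = 8481/2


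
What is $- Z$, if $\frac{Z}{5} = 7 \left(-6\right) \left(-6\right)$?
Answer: $-1260$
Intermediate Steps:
$Z = 1260$ ($Z = 5 \cdot 7 \left(-6\right) \left(-6\right) = 5 \left(\left(-42\right) \left(-6\right)\right) = 5 \cdot 252 = 1260$)
$- Z = \left(-1\right) 1260 = -1260$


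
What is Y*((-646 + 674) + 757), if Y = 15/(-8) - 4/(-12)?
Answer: -29045/24 ≈ -1210.2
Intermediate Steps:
Y = -37/24 (Y = 15*(-⅛) - 4*(-1/12) = -15/8 + ⅓ = -37/24 ≈ -1.5417)
Y*((-646 + 674) + 757) = -37*((-646 + 674) + 757)/24 = -37*(28 + 757)/24 = -37/24*785 = -29045/24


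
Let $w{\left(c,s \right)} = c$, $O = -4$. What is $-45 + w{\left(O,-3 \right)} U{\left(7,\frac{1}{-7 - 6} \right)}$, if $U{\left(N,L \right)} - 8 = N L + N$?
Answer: $- \frac{1337}{13} \approx -102.85$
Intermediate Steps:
$U{\left(N,L \right)} = 8 + N + L N$ ($U{\left(N,L \right)} = 8 + \left(N L + N\right) = 8 + \left(L N + N\right) = 8 + \left(N + L N\right) = 8 + N + L N$)
$-45 + w{\left(O,-3 \right)} U{\left(7,\frac{1}{-7 - 6} \right)} = -45 - 4 \left(8 + 7 + \frac{1}{-7 - 6} \cdot 7\right) = -45 - 4 \left(8 + 7 + \frac{1}{-13} \cdot 7\right) = -45 - 4 \left(8 + 7 - \frac{7}{13}\right) = -45 - \frac{752}{13} = - \frac{1337}{13}$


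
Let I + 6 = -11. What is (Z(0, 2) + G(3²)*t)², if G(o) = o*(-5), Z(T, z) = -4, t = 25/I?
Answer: 1117249/289 ≈ 3865.9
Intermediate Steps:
I = -17 (I = -6 - 11 = -17)
t = -25/17 (t = 25/(-17) = 25*(-1/17) = -25/17 ≈ -1.4706)
G(o) = -5*o
(Z(0, 2) + G(3²)*t)² = (-4 - 5*3²*(-25/17))² = (-4 - 5*9*(-25/17))² = (-4 - 45*(-25/17))² = (-4 + 1125/17)² = (1057/17)² = 1117249/289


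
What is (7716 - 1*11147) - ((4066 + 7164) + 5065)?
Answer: -19726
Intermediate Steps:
(7716 - 1*11147) - ((4066 + 7164) + 5065) = (7716 - 11147) - (11230 + 5065) = -3431 - 1*16295 = -3431 - 16295 = -19726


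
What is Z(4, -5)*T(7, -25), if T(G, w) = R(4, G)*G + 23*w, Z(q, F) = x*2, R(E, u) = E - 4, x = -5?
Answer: 5750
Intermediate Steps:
R(E, u) = -4 + E
Z(q, F) = -10 (Z(q, F) = -5*2 = -10)
T(G, w) = 23*w (T(G, w) = (-4 + 4)*G + 23*w = 0*G + 23*w = 0 + 23*w = 23*w)
Z(4, -5)*T(7, -25) = -230*(-25) = -10*(-575) = 5750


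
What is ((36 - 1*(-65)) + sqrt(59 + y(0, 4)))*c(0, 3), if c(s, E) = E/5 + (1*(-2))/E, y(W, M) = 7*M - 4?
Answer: -101/15 - sqrt(83)/15 ≈ -7.3407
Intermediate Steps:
y(W, M) = -4 + 7*M
c(s, E) = -2/E + E/5 (c(s, E) = E*(1/5) - 2/E = E/5 - 2/E = -2/E + E/5)
((36 - 1*(-65)) + sqrt(59 + y(0, 4)))*c(0, 3) = ((36 - 1*(-65)) + sqrt(59 + (-4 + 7*4)))*(-2/3 + (1/5)*3) = ((36 + 65) + sqrt(59 + (-4 + 28)))*(-2*1/3 + 3/5) = (101 + sqrt(59 + 24))*(-2/3 + 3/5) = (101 + sqrt(83))*(-1/15) = -101/15 - sqrt(83)/15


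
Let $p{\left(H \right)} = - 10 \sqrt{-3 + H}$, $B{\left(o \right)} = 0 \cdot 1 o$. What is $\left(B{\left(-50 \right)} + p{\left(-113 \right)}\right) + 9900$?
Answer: $9900 - 20 i \sqrt{29} \approx 9900.0 - 107.7 i$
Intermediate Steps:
$B{\left(o \right)} = 0$ ($B{\left(o \right)} = 0 o = 0$)
$\left(B{\left(-50 \right)} + p{\left(-113 \right)}\right) + 9900 = \left(0 - 10 \sqrt{-3 - 113}\right) + 9900 = \left(0 - 10 \sqrt{-116}\right) + 9900 = \left(0 - 10 \cdot 2 i \sqrt{29}\right) + 9900 = \left(0 - 20 i \sqrt{29}\right) + 9900 = - 20 i \sqrt{29} + 9900 = 9900 - 20 i \sqrt{29}$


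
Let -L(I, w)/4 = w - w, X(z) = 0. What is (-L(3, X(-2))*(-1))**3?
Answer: 0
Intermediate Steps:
L(I, w) = 0 (L(I, w) = -4*(w - w) = -4*0 = 0)
(-L(3, X(-2))*(-1))**3 = (-1*0*(-1))**3 = (0*(-1))**3 = 0**3 = 0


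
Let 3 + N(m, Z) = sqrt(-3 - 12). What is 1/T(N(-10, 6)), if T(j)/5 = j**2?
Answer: I/(30*(sqrt(15) - I)) ≈ -0.0020833 + 0.0080687*I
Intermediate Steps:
N(m, Z) = -3 + I*sqrt(15) (N(m, Z) = -3 + sqrt(-3 - 12) = -3 + sqrt(-15) = -3 + I*sqrt(15))
T(j) = 5*j**2
1/T(N(-10, 6)) = 1/(5*(-3 + I*sqrt(15))**2)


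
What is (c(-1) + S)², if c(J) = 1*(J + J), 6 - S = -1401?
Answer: 1974025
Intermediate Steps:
S = 1407 (S = 6 - 1*(-1401) = 6 + 1401 = 1407)
c(J) = 2*J (c(J) = 1*(2*J) = 2*J)
(c(-1) + S)² = (2*(-1) + 1407)² = (-2 + 1407)² = 1405² = 1974025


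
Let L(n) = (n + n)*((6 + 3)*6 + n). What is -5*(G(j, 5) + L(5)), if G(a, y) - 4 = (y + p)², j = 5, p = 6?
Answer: -3575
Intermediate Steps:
G(a, y) = 4 + (6 + y)² (G(a, y) = 4 + (y + 6)² = 4 + (6 + y)²)
L(n) = 2*n*(54 + n) (L(n) = (2*n)*(9*6 + n) = (2*n)*(54 + n) = 2*n*(54 + n))
-5*(G(j, 5) + L(5)) = -5*((4 + (6 + 5)²) + 2*5*(54 + 5)) = -5*((4 + 11²) + 2*5*59) = -5*((4 + 121) + 590) = -5*(125 + 590) = -5*715 = -3575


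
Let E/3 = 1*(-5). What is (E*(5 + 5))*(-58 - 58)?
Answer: 17400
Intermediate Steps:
E = -15 (E = 3*(1*(-5)) = 3*(-5) = -15)
(E*(5 + 5))*(-58 - 58) = (-15*(5 + 5))*(-58 - 58) = -15*10*(-116) = -150*(-116) = 17400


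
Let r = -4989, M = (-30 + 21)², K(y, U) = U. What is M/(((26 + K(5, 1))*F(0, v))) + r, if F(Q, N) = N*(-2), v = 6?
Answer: -19957/4 ≈ -4989.3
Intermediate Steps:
F(Q, N) = -2*N
M = 81 (M = (-9)² = 81)
M/(((26 + K(5, 1))*F(0, v))) + r = 81/(((26 + 1)*(-2*6))) - 4989 = 81/((27*(-12))) - 4989 = 81/(-324) - 4989 = 81*(-1/324) - 4989 = -¼ - 4989 = -19957/4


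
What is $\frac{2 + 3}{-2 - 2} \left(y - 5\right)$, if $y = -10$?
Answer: $\frac{75}{4} \approx 18.75$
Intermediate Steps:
$\frac{2 + 3}{-2 - 2} \left(y - 5\right) = \frac{2 + 3}{-2 - 2} \left(-10 - 5\right) = \frac{5}{-4} \left(-15\right) = 5 \left(- \frac{1}{4}\right) \left(-15\right) = \left(- \frac{5}{4}\right) \left(-15\right) = \frac{75}{4}$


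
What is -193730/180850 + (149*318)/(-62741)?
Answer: -2072384863/1134670985 ≈ -1.8264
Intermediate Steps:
-193730/180850 + (149*318)/(-62741) = -193730*1/180850 + 47382*(-1/62741) = -19373/18085 - 47382/62741 = -2072384863/1134670985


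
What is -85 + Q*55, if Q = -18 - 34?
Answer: -2945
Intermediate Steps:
Q = -52
-85 + Q*55 = -85 - 52*55 = -85 - 2860 = -2945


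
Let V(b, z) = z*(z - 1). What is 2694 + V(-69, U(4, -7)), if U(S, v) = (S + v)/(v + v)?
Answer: 527991/196 ≈ 2693.8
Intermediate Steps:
U(S, v) = (S + v)/(2*v) (U(S, v) = (S + v)/((2*v)) = (S + v)*(1/(2*v)) = (S + v)/(2*v))
V(b, z) = z*(-1 + z)
2694 + V(-69, U(4, -7)) = 2694 + ((½)*(4 - 7)/(-7))*(-1 + (½)*(4 - 7)/(-7)) = 2694 + ((½)*(-⅐)*(-3))*(-1 + (½)*(-⅐)*(-3)) = 2694 + 3*(-1 + 3/14)/14 = 2694 + (3/14)*(-11/14) = 2694 - 33/196 = 527991/196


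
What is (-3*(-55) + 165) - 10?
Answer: 320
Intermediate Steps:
(-3*(-55) + 165) - 10 = (165 + 165) - 10 = 330 - 10 = 320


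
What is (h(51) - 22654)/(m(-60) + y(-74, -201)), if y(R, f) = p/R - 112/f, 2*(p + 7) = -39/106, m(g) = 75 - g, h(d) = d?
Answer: -71273768664/427757059 ≈ -166.62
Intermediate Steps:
p = -1523/212 (p = -7 + (-39/106)/2 = -7 + (-39*1/106)/2 = -7 + (1/2)*(-39/106) = -7 - 39/212 = -1523/212 ≈ -7.1840)
y(R, f) = -112/f - 1523/(212*R) (y(R, f) = -1523/(212*R) - 112/f = -112/f - 1523/(212*R))
(h(51) - 22654)/(m(-60) + y(-74, -201)) = (51 - 22654)/((75 - 1*(-60)) + (-112/(-201) - 1523/212/(-74))) = -22603/((75 + 60) + (-112*(-1/201) - 1523/212*(-1/74))) = -22603/(135 + (112/201 + 1523/15688)) = -22603/(135 + 2063179/3153288) = -22603/427757059/3153288 = -22603*3153288/427757059 = -71273768664/427757059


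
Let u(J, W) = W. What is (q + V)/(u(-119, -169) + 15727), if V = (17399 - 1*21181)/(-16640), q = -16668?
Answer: -138675869/129442560 ≈ -1.0713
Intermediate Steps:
V = 1891/8320 (V = (17399 - 21181)*(-1/16640) = -3782*(-1/16640) = 1891/8320 ≈ 0.22728)
(q + V)/(u(-119, -169) + 15727) = (-16668 + 1891/8320)/(-169 + 15727) = -138675869/8320/15558 = -138675869/8320*1/15558 = -138675869/129442560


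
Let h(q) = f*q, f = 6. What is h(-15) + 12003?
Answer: 11913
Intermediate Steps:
h(q) = 6*q
h(-15) + 12003 = 6*(-15) + 12003 = -90 + 12003 = 11913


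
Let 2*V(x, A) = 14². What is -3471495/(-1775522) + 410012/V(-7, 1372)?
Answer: 52023252341/12428654 ≈ 4185.8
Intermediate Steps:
V(x, A) = 98 (V(x, A) = (½)*14² = (½)*196 = 98)
-3471495/(-1775522) + 410012/V(-7, 1372) = -3471495/(-1775522) + 410012/98 = -3471495*(-1/1775522) + 410012*(1/98) = 3471495/1775522 + 205006/49 = 52023252341/12428654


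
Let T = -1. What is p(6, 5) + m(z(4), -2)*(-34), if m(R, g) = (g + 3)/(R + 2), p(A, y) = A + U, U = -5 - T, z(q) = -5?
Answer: 40/3 ≈ 13.333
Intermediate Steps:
U = -4 (U = -5 - 1*(-1) = -5 + 1 = -4)
p(A, y) = -4 + A (p(A, y) = A - 4 = -4 + A)
m(R, g) = (3 + g)/(2 + R)
p(6, 5) + m(z(4), -2)*(-34) = (-4 + 6) + ((3 - 2)/(2 - 5))*(-34) = 2 + (1/(-3))*(-34) = 2 - 1/3*1*(-34) = 2 - 1/3*(-34) = 2 + 34/3 = 40/3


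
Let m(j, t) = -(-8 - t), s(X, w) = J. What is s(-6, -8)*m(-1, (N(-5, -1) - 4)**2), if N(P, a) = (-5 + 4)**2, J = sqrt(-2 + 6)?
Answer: 34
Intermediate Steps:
J = 2 (J = sqrt(4) = 2)
s(X, w) = 2
N(P, a) = 1 (N(P, a) = (-1)**2 = 1)
m(j, t) = 8 + t
s(-6, -8)*m(-1, (N(-5, -1) - 4)**2) = 2*(8 + (1 - 4)**2) = 2*(8 + (-3)**2) = 2*(8 + 9) = 2*17 = 34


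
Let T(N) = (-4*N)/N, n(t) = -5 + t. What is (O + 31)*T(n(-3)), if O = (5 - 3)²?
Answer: -140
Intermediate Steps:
T(N) = -4
O = 4 (O = 2² = 4)
(O + 31)*T(n(-3)) = (4 + 31)*(-4) = 35*(-4) = -140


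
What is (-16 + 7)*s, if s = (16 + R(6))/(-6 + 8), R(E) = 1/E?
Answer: -291/4 ≈ -72.750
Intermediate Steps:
s = 97/12 (s = (16 + 1/6)/(-6 + 8) = (16 + 1/6)/2 = (97/6)*(1/2) = 97/12 ≈ 8.0833)
(-16 + 7)*s = (-16 + 7)*(97/12) = -9*97/12 = -291/4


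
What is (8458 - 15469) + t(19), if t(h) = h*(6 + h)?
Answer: -6536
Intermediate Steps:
(8458 - 15469) + t(19) = (8458 - 15469) + 19*(6 + 19) = -7011 + 19*25 = -7011 + 475 = -6536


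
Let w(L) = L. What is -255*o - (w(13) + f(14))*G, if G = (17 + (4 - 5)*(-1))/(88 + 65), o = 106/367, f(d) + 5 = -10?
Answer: -458042/6239 ≈ -73.416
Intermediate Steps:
f(d) = -15 (f(d) = -5 - 10 = -15)
o = 106/367 (o = 106*(1/367) = 106/367 ≈ 0.28883)
G = 2/17 (G = (17 - 1*(-1))/153 = (17 + 1)*(1/153) = 18*(1/153) = 2/17 ≈ 0.11765)
-255*o - (w(13) + f(14))*G = -255*106/367 - (13 - 15)*2/17 = -27030/367 - (-2)*2/17 = -27030/367 - 1*(-4/17) = -27030/367 + 4/17 = -458042/6239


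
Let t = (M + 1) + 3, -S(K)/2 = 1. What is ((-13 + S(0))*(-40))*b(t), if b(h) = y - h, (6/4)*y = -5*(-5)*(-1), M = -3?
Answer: -10600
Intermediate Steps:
S(K) = -2 (S(K) = -2*1 = -2)
y = -50/3 (y = 2*(-5*(-5)*(-1))/3 = 2*(25*(-1))/3 = (⅔)*(-25) = -50/3 ≈ -16.667)
t = 1 (t = (-3 + 1) + 3 = -2 + 3 = 1)
b(h) = -50/3 - h
((-13 + S(0))*(-40))*b(t) = ((-13 - 2)*(-40))*(-50/3 - 1*1) = (-15*(-40))*(-50/3 - 1) = 600*(-53/3) = -10600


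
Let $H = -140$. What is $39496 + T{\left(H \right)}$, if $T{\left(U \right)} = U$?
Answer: $39356$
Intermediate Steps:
$39496 + T{\left(H \right)} = 39496 - 140 = 39356$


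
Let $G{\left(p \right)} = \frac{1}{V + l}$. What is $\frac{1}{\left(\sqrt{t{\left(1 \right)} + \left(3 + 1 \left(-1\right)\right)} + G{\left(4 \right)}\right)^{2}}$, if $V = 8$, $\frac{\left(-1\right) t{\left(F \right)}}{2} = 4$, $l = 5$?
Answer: $\frac{169}{\left(1 + 13 i \sqrt{6}\right)^{2}} \approx -0.16617 - 0.010447 i$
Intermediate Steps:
$t{\left(F \right)} = -8$ ($t{\left(F \right)} = \left(-2\right) 4 = -8$)
$G{\left(p \right)} = \frac{1}{13}$ ($G{\left(p \right)} = \frac{1}{8 + 5} = \frac{1}{13}$)
$\frac{1}{\left(\sqrt{t{\left(1 \right)} + \left(3 + 1 \left(-1\right)\right)} + G{\left(4 \right)}\right)^{2}} = \frac{1}{\left(\sqrt{-8 + \left(3 + 1 \left(-1\right)\right)} + \frac{1}{13}\right)^{2}} = \frac{1}{\left(\sqrt{-8 + \left(3 - 1\right)} + \frac{1}{13}\right)^{2}} = \frac{1}{\left(\sqrt{-8 + 2} + \frac{1}{13}\right)^{2}} = \frac{1}{\left(\sqrt{-6} + \frac{1}{13}\right)^{2}} = \frac{1}{\left(i \sqrt{6} + \frac{1}{13}\right)^{2}} = \frac{1}{\left(\frac{1}{13} + i \sqrt{6}\right)^{2}}$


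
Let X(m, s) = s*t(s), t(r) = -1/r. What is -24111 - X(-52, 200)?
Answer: -24110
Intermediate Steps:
X(m, s) = -1 (X(m, s) = s*(-1/s) = -1)
-24111 - X(-52, 200) = -24111 - 1*(-1) = -24111 + 1 = -24110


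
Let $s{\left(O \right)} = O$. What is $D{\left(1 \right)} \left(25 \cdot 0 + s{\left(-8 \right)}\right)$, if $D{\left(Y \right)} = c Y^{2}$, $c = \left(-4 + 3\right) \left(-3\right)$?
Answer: $-24$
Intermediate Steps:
$c = 3$ ($c = \left(-1\right) \left(-3\right) = 3$)
$D{\left(Y \right)} = 3 Y^{2}$
$D{\left(1 \right)} \left(25 \cdot 0 + s{\left(-8 \right)}\right) = 3 \cdot 1^{2} \left(25 \cdot 0 - 8\right) = 3 \cdot 1 \left(0 - 8\right) = 3 \left(-8\right) = -24$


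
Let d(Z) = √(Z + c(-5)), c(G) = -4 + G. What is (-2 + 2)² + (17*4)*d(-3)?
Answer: 136*I*√3 ≈ 235.56*I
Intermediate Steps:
d(Z) = √(-9 + Z) (d(Z) = √(Z + (-4 - 5)) = √(Z - 9) = √(-9 + Z))
(-2 + 2)² + (17*4)*d(-3) = (-2 + 2)² + (17*4)*√(-9 - 3) = 0² + 68*√(-12) = 0 + 68*(2*I*√3) = 0 + 136*I*√3 = 136*I*√3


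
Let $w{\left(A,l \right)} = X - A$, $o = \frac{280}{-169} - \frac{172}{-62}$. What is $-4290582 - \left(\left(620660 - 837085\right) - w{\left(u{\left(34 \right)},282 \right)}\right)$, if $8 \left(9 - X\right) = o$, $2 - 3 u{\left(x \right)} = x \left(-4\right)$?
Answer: $- \frac{85378812391}{20956} \approx -4.0742 \cdot 10^{6}$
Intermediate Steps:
$u{\left(x \right)} = \frac{2}{3} + \frac{4 x}{3}$ ($u{\left(x \right)} = \frac{2}{3} - \frac{x \left(-4\right)}{3} = \frac{2}{3} - \frac{\left(-4\right) x}{3} = \frac{2}{3} + \frac{4 x}{3}$)
$o = \frac{5854}{5239}$ ($o = 280 \left(- \frac{1}{169}\right) - - \frac{86}{31} = - \frac{280}{169} + \frac{86}{31} = \frac{5854}{5239} \approx 1.1174$)
$X = \frac{185677}{20956}$ ($X = 9 - \frac{2927}{20956} = \frac{185677}{20956} \approx 8.8603$)
$w{\left(A,l \right)} = \frac{185677}{20956} - A$
$-4290582 - \left(\left(620660 - 837085\right) - w{\left(u{\left(34 \right)},282 \right)}\right) = -4290582 - \left(\left(620660 - 837085\right) - \left(\frac{185677}{20956} - \left(\frac{2}{3} + \frac{4}{3} \cdot 34\right)\right)\right) = -4290582 - \left(\left(620660 - 837085\right) - \left(\frac{185677}{20956} - \left(\frac{2}{3} + \frac{136}{3}\right)\right)\right) = -4290582 - \left(-216425 - \left(\frac{185677}{20956} - 46\right)\right) = -4290582 - \left(-216425 - - \frac{778299}{20956}\right) = -4290582 - \left(-216425 + \frac{778299}{20956}\right) = -4290582 - - \frac{4534624001}{20956} = -4290582 + \frac{4534624001}{20956} = - \frac{85378812391}{20956}$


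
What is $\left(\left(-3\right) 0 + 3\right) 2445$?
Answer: $7335$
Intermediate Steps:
$\left(\left(-3\right) 0 + 3\right) 2445 = \left(0 + 3\right) 2445 = 3 \cdot 2445 = 7335$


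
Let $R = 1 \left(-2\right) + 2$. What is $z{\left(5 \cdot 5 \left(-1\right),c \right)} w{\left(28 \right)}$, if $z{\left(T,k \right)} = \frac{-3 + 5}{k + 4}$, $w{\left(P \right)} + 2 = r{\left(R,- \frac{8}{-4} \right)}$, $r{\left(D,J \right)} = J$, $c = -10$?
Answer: $0$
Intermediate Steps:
$R = 0$ ($R = -2 + 2 = 0$)
$w{\left(P \right)} = 0$ ($w{\left(P \right)} = -2 - \frac{8}{-4} = -2 - -2 = -2 + 2 = 0$)
$z{\left(T,k \right)} = \frac{2}{4 + k}$
$z{\left(5 \cdot 5 \left(-1\right),c \right)} w{\left(28 \right)} = \frac{2}{4 - 10} \cdot 0 = \frac{2}{-6} \cdot 0 = 2 \left(- \frac{1}{6}\right) 0 = \left(- \frac{1}{3}\right) 0 = 0$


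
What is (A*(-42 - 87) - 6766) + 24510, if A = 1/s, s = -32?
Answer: 567937/32 ≈ 17748.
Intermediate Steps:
A = -1/32 (A = 1/(-32) = -1/32 ≈ -0.031250)
(A*(-42 - 87) - 6766) + 24510 = (-(-42 - 87)/32 - 6766) + 24510 = (-1/32*(-129) - 6766) + 24510 = (129/32 - 6766) + 24510 = -216383/32 + 24510 = 567937/32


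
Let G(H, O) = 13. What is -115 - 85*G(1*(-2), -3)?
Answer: -1220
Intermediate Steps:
-115 - 85*G(1*(-2), -3) = -115 - 85*13 = -115 - 1105 = -1220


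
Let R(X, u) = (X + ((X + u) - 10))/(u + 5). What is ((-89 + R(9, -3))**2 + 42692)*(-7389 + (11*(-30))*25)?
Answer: -3138700383/4 ≈ -7.8467e+8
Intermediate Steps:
R(X, u) = (-10 + u + 2*X)/(5 + u) (R(X, u) = (X + (-10 + X + u))/(5 + u) = (-10 + u + 2*X)/(5 + u))
((-89 + R(9, -3))**2 + 42692)*(-7389 + (11*(-30))*25) = ((-89 + (-10 - 3 + 2*9)/(5 - 3))**2 + 42692)*(-7389 + (11*(-30))*25) = ((-89 + (-10 - 3 + 18)/2)**2 + 42692)*(-7389 - 330*25) = ((-89 + (1/2)*5)**2 + 42692)*(-7389 - 8250) = ((-89 + 5/2)**2 + 42692)*(-15639) = ((-173/2)**2 + 42692)*(-15639) = (29929/4 + 42692)*(-15639) = (200697/4)*(-15639) = -3138700383/4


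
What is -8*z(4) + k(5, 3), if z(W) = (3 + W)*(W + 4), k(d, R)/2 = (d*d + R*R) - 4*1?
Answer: -388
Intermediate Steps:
k(d, R) = -8 + 2*R² + 2*d² (k(d, R) = 2*((d*d + R*R) - 4*1) = 2*((d² + R²) - 4) = 2*((R² + d²) - 4) = 2*(-4 + R² + d²) = -8 + 2*R² + 2*d²)
z(W) = (3 + W)*(4 + W)
-8*z(4) + k(5, 3) = -8*(12 + 4² + 7*4) + (-8 + 2*3² + 2*5²) = -8*(12 + 16 + 28) + (-8 + 2*9 + 2*25) = -8*56 + (-8 + 18 + 50) = -448 + 60 = -388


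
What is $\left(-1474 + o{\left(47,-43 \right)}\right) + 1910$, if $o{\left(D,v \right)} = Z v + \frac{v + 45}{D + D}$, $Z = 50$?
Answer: $- \frac{80557}{47} \approx -1714.0$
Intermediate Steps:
$o{\left(D,v \right)} = 50 v + \frac{45 + v}{2 D}$ ($o{\left(D,v \right)} = 50 v + \frac{v + 45}{D + D} = 50 v + \frac{45 + v}{2 D}$)
$\left(-1474 + o{\left(47,-43 \right)}\right) + 1910 = \left(-1474 + \frac{45 - 43 + 100 \cdot 47 \left(-43\right)}{2 \cdot 47}\right) + 1910 = \left(-1474 + \frac{1}{2} \cdot \frac{1}{47} \left(45 - 43 - 202100\right)\right) + 1910 = \left(-1474 + \frac{1}{2} \cdot \frac{1}{47} \left(-202098\right)\right) + 1910 = \left(-1474 - \frac{101049}{47}\right) + 1910 = - \frac{170327}{47} + 1910 = - \frac{80557}{47}$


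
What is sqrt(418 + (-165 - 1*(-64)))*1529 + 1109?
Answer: 1109 + 1529*sqrt(317) ≈ 28332.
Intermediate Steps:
sqrt(418 + (-165 - 1*(-64)))*1529 + 1109 = sqrt(418 + (-165 + 64))*1529 + 1109 = sqrt(418 - 101)*1529 + 1109 = sqrt(317)*1529 + 1109 = 1529*sqrt(317) + 1109 = 1109 + 1529*sqrt(317)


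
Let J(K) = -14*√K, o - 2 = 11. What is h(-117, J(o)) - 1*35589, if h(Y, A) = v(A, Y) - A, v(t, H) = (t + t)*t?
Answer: -30493 + 14*√13 ≈ -30443.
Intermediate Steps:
o = 13 (o = 2 + 11 = 13)
v(t, H) = 2*t² (v(t, H) = (2*t)*t = 2*t²)
h(Y, A) = -A + 2*A² (h(Y, A) = 2*A² - A = -A + 2*A²)
h(-117, J(o)) - 1*35589 = (-14*√13)*(-1 + 2*(-14*√13)) - 1*35589 = (-14*√13)*(-1 - 28*√13) - 35589 = -14*√13*(-1 - 28*√13) - 35589 = -35589 - 14*√13*(-1 - 28*√13)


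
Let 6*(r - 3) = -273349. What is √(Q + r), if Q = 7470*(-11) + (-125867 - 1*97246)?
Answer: I*√12630174/6 ≈ 592.32*I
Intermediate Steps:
r = -273331/6 (r = 3 + (⅙)*(-273349) = 3 - 273349/6 = -273331/6 ≈ -45555.)
Q = -305283 (Q = -82170 + (-125867 - 97246) = -82170 - 223113 = -305283)
√(Q + r) = √(-305283 - 273331/6) = √(-2105029/6) = I*√12630174/6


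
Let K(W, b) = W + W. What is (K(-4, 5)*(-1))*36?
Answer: 288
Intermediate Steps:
K(W, b) = 2*W
(K(-4, 5)*(-1))*36 = ((2*(-4))*(-1))*36 = -8*(-1)*36 = 8*36 = 288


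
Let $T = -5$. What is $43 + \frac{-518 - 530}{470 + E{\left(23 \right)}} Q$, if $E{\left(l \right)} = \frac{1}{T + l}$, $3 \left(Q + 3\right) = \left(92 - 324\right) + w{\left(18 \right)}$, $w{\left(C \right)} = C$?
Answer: $\frac{1766047}{8461} \approx 208.73$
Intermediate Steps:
$Q = - \frac{223}{3}$ ($Q = -3 + \frac{\left(92 - 324\right) + 18}{3} = -3 + \frac{-232 + 18}{3} = -3 + \frac{1}{3} \left(-214\right) = -3 - \frac{214}{3} = - \frac{223}{3} \approx -74.333$)
$E{\left(l \right)} = \frac{1}{-5 + l}$
$43 + \frac{-518 - 530}{470 + E{\left(23 \right)}} Q = 43 + \frac{-518 - 530}{470 + \frac{1}{-5 + 23}} \left(- \frac{223}{3}\right) = 43 + - \frac{1048}{470 + \frac{1}{18}} \left(- \frac{223}{3}\right) = 43 + - \frac{1048}{\frac{8461}{18}} \left(- \frac{223}{3}\right) = 43 + \left(-1048\right) \frac{18}{8461} \left(- \frac{223}{3}\right) = 43 - - \frac{1402224}{8461} = 43 + \frac{1402224}{8461} = \frac{1766047}{8461}$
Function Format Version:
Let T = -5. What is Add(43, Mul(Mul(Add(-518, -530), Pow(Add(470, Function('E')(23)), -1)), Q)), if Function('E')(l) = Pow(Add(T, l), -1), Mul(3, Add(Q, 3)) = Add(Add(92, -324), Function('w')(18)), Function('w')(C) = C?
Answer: Rational(1766047, 8461) ≈ 208.73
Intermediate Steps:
Q = Rational(-223, 3) (Q = Add(-3, Mul(Rational(1, 3), Add(Add(92, -324), 18))) = Add(-3, Mul(Rational(1, 3), Add(-232, 18))) = Add(-3, Mul(Rational(1, 3), -214)) = Add(-3, Rational(-214, 3)) = Rational(-223, 3) ≈ -74.333)
Function('E')(l) = Pow(Add(-5, l), -1)
Add(43, Mul(Mul(Add(-518, -530), Pow(Add(470, Function('E')(23)), -1)), Q)) = Add(43, Mul(Mul(Add(-518, -530), Pow(Add(470, Pow(Add(-5, 23), -1)), -1)), Rational(-223, 3))) = Add(43, Mul(Mul(-1048, Pow(Add(470, Pow(18, -1)), -1)), Rational(-223, 3))) = Add(43, Mul(Mul(-1048, Pow(Add(470, Rational(1, 18)), -1)), Rational(-223, 3))) = Add(43, Mul(Mul(-1048, Pow(Rational(8461, 18), -1)), Rational(-223, 3))) = Add(43, Mul(Mul(-1048, Rational(18, 8461)), Rational(-223, 3))) = Add(43, Mul(Rational(-18864, 8461), Rational(-223, 3))) = Add(43, Rational(1402224, 8461)) = Rational(1766047, 8461)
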